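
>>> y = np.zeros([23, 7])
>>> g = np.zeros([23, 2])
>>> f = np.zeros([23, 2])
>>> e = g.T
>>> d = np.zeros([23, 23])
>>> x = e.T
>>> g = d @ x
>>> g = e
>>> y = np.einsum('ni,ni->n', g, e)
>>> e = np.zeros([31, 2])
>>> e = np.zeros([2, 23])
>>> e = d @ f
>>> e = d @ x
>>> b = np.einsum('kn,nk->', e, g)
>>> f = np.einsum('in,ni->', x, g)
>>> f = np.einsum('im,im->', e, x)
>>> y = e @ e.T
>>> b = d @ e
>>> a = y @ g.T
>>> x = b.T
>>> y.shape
(23, 23)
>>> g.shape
(2, 23)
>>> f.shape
()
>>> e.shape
(23, 2)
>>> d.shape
(23, 23)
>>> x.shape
(2, 23)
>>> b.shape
(23, 2)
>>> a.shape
(23, 2)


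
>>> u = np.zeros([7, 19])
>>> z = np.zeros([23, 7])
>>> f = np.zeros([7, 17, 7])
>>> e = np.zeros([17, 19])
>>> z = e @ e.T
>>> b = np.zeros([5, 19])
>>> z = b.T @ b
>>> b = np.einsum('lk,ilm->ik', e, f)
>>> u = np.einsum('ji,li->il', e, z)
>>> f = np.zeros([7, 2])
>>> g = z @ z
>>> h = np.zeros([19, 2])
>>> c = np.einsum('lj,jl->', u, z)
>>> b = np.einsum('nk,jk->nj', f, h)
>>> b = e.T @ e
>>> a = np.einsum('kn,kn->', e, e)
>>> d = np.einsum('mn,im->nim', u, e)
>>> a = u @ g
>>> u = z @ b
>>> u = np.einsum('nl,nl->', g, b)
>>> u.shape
()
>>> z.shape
(19, 19)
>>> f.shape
(7, 2)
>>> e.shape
(17, 19)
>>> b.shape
(19, 19)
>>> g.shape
(19, 19)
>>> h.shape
(19, 2)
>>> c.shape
()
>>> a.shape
(19, 19)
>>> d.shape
(19, 17, 19)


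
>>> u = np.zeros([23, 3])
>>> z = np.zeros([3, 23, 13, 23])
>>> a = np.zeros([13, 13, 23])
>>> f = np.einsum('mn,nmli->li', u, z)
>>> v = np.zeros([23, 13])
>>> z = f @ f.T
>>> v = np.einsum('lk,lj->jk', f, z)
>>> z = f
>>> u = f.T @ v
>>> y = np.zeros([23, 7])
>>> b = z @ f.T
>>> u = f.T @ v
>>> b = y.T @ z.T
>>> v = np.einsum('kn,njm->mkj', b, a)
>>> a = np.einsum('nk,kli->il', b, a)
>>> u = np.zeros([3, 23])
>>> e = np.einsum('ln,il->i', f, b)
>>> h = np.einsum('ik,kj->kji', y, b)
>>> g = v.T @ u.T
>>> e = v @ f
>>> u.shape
(3, 23)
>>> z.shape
(13, 23)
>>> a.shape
(23, 13)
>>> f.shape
(13, 23)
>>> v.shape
(23, 7, 13)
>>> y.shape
(23, 7)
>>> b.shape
(7, 13)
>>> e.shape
(23, 7, 23)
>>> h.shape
(7, 13, 23)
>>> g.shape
(13, 7, 3)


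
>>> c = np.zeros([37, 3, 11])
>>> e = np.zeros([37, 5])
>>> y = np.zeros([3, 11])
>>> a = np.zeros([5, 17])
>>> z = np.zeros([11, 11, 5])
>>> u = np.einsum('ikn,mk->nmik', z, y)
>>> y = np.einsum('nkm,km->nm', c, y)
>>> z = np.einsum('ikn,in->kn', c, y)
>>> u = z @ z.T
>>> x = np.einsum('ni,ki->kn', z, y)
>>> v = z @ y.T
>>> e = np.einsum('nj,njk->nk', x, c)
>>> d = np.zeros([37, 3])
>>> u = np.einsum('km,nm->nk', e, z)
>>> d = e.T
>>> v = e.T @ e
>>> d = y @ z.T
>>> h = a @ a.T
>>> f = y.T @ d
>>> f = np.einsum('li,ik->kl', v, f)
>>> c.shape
(37, 3, 11)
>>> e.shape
(37, 11)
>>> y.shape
(37, 11)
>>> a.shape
(5, 17)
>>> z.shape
(3, 11)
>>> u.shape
(3, 37)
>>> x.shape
(37, 3)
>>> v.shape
(11, 11)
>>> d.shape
(37, 3)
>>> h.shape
(5, 5)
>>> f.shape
(3, 11)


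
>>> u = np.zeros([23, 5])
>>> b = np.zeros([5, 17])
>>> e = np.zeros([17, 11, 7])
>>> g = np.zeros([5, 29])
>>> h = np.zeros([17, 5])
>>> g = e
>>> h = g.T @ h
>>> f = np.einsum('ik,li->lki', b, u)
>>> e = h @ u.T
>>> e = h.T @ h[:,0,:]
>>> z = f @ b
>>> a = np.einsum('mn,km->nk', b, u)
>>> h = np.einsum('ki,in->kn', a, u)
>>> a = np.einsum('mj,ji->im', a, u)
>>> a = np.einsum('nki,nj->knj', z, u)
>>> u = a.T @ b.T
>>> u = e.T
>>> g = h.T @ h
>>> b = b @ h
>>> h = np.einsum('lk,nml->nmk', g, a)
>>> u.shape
(5, 11, 5)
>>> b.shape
(5, 5)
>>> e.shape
(5, 11, 5)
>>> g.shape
(5, 5)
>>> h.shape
(17, 23, 5)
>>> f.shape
(23, 17, 5)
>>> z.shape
(23, 17, 17)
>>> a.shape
(17, 23, 5)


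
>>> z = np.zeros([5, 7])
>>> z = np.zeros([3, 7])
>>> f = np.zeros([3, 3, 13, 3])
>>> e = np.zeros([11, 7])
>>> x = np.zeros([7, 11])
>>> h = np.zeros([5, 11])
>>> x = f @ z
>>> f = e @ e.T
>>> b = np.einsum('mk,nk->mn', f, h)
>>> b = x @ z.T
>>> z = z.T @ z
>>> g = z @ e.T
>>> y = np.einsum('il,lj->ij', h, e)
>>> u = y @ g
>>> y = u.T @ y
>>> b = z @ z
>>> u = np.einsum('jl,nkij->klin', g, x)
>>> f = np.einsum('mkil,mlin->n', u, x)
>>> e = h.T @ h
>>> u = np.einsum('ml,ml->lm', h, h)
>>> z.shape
(7, 7)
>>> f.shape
(7,)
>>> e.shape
(11, 11)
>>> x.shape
(3, 3, 13, 7)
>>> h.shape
(5, 11)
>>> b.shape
(7, 7)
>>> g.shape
(7, 11)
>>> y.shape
(11, 7)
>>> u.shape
(11, 5)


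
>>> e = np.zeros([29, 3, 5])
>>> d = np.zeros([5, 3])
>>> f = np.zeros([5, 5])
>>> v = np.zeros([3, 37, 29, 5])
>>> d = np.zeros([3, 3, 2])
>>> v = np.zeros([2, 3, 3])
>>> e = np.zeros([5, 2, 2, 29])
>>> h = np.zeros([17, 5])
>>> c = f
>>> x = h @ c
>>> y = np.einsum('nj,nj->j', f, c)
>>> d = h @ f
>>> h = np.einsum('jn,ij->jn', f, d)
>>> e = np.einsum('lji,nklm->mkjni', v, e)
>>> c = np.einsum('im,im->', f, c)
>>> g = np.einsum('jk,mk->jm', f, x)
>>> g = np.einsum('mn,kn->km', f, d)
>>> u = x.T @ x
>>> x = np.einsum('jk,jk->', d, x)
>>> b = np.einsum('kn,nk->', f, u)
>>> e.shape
(29, 2, 3, 5, 3)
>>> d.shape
(17, 5)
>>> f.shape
(5, 5)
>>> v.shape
(2, 3, 3)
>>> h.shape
(5, 5)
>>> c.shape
()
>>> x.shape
()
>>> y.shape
(5,)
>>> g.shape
(17, 5)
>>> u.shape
(5, 5)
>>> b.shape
()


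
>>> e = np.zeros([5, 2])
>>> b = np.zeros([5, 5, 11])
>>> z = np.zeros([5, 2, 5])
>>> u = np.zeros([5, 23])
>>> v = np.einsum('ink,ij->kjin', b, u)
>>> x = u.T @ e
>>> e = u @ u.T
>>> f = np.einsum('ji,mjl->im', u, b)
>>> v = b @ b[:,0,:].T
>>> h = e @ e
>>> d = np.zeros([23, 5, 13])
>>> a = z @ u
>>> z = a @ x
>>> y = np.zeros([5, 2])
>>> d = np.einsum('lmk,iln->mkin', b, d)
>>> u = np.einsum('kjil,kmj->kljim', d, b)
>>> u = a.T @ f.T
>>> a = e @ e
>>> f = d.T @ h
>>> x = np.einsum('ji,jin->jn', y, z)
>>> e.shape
(5, 5)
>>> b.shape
(5, 5, 11)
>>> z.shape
(5, 2, 2)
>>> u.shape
(23, 2, 23)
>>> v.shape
(5, 5, 5)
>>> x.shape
(5, 2)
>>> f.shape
(13, 23, 11, 5)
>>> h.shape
(5, 5)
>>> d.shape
(5, 11, 23, 13)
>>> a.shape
(5, 5)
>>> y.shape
(5, 2)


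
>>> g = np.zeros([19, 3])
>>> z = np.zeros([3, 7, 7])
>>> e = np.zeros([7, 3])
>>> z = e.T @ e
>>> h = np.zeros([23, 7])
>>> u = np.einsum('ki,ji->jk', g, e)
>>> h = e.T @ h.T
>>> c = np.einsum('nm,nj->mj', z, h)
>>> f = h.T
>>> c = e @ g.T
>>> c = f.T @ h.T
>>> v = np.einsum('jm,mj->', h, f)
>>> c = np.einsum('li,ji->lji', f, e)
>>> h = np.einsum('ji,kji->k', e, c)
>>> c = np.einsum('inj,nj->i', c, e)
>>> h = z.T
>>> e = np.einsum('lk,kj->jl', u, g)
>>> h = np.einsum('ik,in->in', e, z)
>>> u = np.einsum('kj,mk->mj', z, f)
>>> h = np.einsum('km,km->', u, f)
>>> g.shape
(19, 3)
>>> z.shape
(3, 3)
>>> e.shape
(3, 7)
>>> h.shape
()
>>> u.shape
(23, 3)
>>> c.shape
(23,)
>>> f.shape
(23, 3)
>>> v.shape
()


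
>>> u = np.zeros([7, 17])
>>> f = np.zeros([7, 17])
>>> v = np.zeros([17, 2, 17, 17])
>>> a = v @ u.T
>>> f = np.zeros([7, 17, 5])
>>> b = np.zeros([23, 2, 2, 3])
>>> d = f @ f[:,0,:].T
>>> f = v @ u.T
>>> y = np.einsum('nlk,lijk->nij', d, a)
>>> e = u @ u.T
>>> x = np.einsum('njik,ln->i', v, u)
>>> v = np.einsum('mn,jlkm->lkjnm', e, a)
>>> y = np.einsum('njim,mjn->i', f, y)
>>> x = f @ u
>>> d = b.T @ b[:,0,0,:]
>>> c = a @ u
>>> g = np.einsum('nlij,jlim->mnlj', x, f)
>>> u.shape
(7, 17)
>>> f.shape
(17, 2, 17, 7)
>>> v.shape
(2, 17, 17, 7, 7)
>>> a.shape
(17, 2, 17, 7)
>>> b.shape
(23, 2, 2, 3)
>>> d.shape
(3, 2, 2, 3)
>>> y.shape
(17,)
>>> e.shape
(7, 7)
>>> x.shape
(17, 2, 17, 17)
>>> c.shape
(17, 2, 17, 17)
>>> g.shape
(7, 17, 2, 17)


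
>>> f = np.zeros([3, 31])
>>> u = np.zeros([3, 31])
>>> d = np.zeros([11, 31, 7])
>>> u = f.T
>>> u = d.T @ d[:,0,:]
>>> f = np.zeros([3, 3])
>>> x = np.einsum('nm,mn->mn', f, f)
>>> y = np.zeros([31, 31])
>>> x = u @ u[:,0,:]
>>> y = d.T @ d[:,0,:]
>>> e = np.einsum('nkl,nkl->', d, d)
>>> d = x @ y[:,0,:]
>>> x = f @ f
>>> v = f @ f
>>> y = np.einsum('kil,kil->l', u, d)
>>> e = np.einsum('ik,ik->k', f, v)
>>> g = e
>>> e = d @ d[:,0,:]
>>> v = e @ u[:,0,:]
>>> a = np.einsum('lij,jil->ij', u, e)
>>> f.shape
(3, 3)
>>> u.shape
(7, 31, 7)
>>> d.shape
(7, 31, 7)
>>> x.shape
(3, 3)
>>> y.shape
(7,)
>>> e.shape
(7, 31, 7)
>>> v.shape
(7, 31, 7)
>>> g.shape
(3,)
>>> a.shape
(31, 7)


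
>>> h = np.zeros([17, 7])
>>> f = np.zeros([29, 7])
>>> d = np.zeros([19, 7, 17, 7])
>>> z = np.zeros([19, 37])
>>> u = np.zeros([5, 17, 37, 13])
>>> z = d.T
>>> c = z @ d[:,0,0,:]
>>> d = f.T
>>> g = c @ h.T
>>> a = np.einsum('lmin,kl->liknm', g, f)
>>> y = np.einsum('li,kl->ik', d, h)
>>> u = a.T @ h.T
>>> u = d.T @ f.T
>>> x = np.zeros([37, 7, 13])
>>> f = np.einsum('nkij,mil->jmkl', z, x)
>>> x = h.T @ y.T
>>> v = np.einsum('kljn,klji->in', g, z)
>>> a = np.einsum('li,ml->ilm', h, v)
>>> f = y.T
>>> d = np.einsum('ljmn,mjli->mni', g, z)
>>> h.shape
(17, 7)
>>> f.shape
(17, 29)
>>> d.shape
(7, 17, 19)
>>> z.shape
(7, 17, 7, 19)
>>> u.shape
(29, 29)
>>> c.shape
(7, 17, 7, 7)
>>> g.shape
(7, 17, 7, 17)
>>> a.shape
(7, 17, 19)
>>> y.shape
(29, 17)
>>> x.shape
(7, 29)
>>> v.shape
(19, 17)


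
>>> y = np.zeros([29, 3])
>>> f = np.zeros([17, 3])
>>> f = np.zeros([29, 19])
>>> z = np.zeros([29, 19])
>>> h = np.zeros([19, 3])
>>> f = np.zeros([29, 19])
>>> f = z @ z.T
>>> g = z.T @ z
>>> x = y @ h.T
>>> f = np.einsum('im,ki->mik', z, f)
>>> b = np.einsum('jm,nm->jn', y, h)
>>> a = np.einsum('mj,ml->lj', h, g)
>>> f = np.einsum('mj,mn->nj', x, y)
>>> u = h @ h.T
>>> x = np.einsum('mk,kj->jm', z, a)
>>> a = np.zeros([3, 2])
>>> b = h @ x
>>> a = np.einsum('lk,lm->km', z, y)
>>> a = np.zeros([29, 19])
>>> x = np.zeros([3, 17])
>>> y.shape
(29, 3)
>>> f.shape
(3, 19)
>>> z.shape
(29, 19)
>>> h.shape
(19, 3)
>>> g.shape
(19, 19)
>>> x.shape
(3, 17)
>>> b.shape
(19, 29)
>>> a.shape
(29, 19)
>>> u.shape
(19, 19)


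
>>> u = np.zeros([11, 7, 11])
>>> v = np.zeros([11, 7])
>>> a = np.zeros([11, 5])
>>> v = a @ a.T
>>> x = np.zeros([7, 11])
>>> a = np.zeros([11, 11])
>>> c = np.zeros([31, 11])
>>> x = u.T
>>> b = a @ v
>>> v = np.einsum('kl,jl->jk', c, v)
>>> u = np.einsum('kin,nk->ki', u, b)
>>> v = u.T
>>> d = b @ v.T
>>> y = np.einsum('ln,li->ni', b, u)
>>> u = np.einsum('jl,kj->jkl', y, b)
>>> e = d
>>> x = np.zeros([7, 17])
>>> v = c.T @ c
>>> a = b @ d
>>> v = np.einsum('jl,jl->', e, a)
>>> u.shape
(11, 11, 7)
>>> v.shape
()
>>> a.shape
(11, 7)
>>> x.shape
(7, 17)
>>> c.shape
(31, 11)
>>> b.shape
(11, 11)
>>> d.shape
(11, 7)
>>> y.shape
(11, 7)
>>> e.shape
(11, 7)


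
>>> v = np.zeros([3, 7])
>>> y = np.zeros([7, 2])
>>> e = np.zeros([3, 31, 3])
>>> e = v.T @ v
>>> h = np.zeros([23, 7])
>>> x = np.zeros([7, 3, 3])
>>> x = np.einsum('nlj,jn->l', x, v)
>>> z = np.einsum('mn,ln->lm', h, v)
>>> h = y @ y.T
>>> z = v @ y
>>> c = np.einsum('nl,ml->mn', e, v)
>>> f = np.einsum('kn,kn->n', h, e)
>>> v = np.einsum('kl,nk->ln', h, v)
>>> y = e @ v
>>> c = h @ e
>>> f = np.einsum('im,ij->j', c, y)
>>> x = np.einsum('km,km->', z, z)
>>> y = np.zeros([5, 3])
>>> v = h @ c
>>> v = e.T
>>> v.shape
(7, 7)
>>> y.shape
(5, 3)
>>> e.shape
(7, 7)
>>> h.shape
(7, 7)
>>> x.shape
()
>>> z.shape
(3, 2)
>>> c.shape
(7, 7)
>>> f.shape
(3,)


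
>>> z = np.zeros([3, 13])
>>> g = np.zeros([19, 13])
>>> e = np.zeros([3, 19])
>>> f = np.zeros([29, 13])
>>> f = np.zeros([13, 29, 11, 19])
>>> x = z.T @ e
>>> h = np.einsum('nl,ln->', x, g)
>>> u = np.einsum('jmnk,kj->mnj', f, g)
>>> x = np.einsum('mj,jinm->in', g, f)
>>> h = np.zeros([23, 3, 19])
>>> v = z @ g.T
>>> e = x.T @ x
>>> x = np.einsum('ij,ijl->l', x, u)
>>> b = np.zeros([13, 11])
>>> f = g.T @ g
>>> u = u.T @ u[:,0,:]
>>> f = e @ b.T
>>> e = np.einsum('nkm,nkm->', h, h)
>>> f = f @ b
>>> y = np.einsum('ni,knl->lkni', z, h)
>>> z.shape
(3, 13)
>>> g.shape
(19, 13)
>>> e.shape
()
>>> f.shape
(11, 11)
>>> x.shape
(13,)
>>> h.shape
(23, 3, 19)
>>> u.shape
(13, 11, 13)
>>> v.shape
(3, 19)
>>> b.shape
(13, 11)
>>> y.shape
(19, 23, 3, 13)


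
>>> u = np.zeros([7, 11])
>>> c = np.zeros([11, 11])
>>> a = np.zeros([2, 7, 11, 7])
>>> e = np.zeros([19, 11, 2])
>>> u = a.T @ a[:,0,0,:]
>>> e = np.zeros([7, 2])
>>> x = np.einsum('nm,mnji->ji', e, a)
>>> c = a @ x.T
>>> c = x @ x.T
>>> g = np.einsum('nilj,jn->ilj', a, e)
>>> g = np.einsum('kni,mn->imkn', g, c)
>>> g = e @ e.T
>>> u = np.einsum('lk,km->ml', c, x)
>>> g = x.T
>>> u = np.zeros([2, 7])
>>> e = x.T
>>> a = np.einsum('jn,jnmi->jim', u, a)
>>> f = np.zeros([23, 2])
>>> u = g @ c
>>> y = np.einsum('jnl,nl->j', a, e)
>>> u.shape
(7, 11)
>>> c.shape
(11, 11)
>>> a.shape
(2, 7, 11)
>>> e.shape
(7, 11)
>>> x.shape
(11, 7)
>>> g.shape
(7, 11)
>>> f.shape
(23, 2)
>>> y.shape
(2,)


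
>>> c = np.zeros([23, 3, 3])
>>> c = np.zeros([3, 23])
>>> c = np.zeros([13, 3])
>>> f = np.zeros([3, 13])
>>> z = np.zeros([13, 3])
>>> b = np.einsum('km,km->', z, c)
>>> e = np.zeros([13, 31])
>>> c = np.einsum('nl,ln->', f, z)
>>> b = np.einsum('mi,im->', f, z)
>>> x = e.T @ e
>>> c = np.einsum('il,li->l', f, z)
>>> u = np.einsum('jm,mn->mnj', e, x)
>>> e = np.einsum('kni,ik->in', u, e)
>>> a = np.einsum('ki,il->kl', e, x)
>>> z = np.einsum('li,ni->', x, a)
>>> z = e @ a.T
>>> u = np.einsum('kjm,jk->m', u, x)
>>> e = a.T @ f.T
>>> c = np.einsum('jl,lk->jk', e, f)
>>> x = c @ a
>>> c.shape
(31, 13)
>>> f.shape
(3, 13)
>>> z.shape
(13, 13)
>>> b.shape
()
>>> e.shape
(31, 3)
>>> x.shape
(31, 31)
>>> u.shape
(13,)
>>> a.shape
(13, 31)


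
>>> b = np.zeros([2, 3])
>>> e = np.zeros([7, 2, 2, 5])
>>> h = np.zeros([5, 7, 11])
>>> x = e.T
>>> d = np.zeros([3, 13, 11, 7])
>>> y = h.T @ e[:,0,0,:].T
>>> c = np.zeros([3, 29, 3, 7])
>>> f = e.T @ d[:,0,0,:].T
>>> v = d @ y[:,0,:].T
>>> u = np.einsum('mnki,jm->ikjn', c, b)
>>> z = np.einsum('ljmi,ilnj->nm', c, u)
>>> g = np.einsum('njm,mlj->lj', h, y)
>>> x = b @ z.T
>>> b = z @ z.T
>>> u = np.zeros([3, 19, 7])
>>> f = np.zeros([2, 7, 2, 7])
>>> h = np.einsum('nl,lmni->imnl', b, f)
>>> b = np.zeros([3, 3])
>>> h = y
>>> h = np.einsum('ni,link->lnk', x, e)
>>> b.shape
(3, 3)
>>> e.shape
(7, 2, 2, 5)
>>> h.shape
(7, 2, 5)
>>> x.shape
(2, 2)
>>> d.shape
(3, 13, 11, 7)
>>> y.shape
(11, 7, 7)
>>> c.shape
(3, 29, 3, 7)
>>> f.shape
(2, 7, 2, 7)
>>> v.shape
(3, 13, 11, 11)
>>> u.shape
(3, 19, 7)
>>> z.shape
(2, 3)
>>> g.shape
(7, 7)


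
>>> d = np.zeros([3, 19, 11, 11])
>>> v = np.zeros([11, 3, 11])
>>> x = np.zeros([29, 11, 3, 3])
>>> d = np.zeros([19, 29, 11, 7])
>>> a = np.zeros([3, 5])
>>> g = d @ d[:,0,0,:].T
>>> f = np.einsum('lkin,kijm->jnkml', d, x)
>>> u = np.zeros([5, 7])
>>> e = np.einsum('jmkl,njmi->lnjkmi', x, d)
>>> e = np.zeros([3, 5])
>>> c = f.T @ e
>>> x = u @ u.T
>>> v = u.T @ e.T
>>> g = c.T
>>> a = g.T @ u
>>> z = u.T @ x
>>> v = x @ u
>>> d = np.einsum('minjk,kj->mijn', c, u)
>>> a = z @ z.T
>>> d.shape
(19, 3, 7, 29)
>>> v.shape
(5, 7)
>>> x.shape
(5, 5)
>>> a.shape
(7, 7)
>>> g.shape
(5, 7, 29, 3, 19)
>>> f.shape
(3, 7, 29, 3, 19)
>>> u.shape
(5, 7)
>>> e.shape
(3, 5)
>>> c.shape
(19, 3, 29, 7, 5)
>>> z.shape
(7, 5)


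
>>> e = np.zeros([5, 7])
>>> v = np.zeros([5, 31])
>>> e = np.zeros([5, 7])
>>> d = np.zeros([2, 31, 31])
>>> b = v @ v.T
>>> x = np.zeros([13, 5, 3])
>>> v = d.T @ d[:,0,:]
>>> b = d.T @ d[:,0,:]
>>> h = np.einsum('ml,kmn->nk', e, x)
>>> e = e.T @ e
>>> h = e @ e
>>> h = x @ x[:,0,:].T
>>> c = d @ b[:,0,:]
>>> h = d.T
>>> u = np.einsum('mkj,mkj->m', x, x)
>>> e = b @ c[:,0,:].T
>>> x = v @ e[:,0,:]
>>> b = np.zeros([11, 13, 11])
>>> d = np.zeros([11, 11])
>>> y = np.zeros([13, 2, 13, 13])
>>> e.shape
(31, 31, 2)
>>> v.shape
(31, 31, 31)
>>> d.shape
(11, 11)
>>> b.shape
(11, 13, 11)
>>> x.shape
(31, 31, 2)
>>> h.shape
(31, 31, 2)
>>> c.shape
(2, 31, 31)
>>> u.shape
(13,)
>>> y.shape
(13, 2, 13, 13)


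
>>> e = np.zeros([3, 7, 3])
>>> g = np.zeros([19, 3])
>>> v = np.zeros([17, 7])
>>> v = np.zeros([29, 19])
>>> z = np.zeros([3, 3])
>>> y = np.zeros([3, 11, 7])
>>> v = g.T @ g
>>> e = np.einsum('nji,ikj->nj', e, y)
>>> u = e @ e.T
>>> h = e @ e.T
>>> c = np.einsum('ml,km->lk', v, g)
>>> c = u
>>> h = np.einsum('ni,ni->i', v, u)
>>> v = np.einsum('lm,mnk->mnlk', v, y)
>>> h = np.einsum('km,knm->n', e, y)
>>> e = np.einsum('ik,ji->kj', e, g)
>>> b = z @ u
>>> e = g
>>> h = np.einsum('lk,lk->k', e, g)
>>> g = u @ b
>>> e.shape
(19, 3)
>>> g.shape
(3, 3)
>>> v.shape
(3, 11, 3, 7)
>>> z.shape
(3, 3)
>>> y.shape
(3, 11, 7)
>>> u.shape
(3, 3)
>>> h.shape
(3,)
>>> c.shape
(3, 3)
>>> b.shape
(3, 3)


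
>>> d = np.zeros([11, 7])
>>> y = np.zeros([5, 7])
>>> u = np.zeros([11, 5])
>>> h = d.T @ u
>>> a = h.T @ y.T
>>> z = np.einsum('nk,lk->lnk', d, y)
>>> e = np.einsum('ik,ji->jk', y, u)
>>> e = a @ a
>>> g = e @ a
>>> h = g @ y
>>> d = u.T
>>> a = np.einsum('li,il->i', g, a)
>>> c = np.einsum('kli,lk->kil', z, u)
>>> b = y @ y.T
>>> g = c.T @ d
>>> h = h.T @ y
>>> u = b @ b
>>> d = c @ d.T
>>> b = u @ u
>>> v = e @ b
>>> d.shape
(5, 7, 5)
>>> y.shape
(5, 7)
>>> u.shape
(5, 5)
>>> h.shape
(7, 7)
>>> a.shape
(5,)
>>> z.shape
(5, 11, 7)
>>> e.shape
(5, 5)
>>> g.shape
(11, 7, 11)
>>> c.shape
(5, 7, 11)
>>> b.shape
(5, 5)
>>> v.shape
(5, 5)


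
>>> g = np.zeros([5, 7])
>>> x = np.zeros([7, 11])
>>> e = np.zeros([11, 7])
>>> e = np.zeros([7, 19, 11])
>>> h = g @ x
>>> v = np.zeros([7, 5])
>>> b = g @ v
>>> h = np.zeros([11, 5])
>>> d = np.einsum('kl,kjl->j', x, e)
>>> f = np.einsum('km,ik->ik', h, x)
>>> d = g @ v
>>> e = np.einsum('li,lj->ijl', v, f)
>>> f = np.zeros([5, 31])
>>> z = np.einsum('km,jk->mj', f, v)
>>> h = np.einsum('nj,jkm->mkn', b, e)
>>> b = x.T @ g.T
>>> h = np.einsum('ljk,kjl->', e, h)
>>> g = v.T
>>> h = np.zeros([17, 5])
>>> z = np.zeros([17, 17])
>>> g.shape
(5, 7)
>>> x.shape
(7, 11)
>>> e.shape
(5, 11, 7)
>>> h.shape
(17, 5)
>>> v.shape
(7, 5)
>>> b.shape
(11, 5)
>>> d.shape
(5, 5)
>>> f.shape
(5, 31)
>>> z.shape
(17, 17)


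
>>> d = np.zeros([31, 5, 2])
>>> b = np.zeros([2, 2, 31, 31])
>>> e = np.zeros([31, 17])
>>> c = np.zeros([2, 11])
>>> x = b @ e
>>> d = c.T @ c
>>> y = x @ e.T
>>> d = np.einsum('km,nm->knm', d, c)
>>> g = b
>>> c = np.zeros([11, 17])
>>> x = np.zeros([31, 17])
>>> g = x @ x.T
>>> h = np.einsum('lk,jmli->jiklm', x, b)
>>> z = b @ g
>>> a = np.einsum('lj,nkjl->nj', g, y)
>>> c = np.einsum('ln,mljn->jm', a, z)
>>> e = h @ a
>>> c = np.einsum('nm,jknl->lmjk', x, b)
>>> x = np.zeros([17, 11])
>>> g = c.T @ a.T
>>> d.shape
(11, 2, 11)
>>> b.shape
(2, 2, 31, 31)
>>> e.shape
(2, 31, 17, 31, 31)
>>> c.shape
(31, 17, 2, 2)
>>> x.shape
(17, 11)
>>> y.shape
(2, 2, 31, 31)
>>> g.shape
(2, 2, 17, 2)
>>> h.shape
(2, 31, 17, 31, 2)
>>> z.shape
(2, 2, 31, 31)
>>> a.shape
(2, 31)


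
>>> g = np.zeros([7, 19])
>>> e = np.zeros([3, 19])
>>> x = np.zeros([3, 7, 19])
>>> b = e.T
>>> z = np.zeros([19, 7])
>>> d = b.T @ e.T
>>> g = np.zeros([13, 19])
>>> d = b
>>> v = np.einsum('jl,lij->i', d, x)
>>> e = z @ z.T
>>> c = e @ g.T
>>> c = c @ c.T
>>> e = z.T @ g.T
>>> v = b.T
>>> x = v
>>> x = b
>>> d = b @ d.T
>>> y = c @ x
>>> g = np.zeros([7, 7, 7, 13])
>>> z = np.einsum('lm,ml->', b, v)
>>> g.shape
(7, 7, 7, 13)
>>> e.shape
(7, 13)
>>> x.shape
(19, 3)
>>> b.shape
(19, 3)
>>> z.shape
()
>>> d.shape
(19, 19)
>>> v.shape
(3, 19)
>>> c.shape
(19, 19)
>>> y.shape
(19, 3)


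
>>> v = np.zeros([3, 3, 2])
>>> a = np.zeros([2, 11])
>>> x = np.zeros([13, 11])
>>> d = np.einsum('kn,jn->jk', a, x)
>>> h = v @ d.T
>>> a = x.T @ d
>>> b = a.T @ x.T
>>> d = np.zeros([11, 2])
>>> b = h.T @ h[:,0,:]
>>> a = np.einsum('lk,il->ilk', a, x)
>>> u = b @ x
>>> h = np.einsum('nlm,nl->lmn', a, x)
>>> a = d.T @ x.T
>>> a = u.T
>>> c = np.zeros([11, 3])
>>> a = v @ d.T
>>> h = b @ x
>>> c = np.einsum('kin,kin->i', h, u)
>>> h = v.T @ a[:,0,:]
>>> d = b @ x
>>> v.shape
(3, 3, 2)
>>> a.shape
(3, 3, 11)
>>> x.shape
(13, 11)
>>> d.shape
(13, 3, 11)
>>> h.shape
(2, 3, 11)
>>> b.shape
(13, 3, 13)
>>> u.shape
(13, 3, 11)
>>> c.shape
(3,)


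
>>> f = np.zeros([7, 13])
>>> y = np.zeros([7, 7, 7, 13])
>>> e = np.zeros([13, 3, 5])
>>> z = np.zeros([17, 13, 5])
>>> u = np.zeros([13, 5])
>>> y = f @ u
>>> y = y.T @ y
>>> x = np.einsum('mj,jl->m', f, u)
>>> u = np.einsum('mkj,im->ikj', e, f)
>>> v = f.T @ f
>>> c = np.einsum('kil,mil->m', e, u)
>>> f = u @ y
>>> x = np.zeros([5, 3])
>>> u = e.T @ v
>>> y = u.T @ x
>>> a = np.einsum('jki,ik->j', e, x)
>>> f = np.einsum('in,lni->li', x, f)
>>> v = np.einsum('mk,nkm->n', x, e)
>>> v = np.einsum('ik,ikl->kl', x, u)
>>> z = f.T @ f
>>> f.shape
(7, 5)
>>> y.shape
(13, 3, 3)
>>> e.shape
(13, 3, 5)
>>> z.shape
(5, 5)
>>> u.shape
(5, 3, 13)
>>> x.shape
(5, 3)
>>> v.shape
(3, 13)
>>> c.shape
(7,)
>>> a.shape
(13,)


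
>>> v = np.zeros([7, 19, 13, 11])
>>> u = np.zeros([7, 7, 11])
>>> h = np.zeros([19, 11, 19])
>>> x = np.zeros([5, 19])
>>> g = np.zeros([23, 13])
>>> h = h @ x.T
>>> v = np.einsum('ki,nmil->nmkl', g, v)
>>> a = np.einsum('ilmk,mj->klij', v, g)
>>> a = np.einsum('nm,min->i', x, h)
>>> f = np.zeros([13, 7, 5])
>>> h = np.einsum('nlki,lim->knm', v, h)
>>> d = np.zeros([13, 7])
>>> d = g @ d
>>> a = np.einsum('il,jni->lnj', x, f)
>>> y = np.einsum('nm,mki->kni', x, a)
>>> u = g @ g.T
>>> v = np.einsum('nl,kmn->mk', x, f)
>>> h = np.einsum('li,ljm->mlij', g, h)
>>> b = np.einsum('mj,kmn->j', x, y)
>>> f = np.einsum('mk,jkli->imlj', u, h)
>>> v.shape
(7, 13)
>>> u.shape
(23, 23)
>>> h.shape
(5, 23, 13, 7)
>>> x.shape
(5, 19)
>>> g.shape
(23, 13)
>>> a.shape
(19, 7, 13)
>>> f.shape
(7, 23, 13, 5)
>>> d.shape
(23, 7)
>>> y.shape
(7, 5, 13)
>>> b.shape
(19,)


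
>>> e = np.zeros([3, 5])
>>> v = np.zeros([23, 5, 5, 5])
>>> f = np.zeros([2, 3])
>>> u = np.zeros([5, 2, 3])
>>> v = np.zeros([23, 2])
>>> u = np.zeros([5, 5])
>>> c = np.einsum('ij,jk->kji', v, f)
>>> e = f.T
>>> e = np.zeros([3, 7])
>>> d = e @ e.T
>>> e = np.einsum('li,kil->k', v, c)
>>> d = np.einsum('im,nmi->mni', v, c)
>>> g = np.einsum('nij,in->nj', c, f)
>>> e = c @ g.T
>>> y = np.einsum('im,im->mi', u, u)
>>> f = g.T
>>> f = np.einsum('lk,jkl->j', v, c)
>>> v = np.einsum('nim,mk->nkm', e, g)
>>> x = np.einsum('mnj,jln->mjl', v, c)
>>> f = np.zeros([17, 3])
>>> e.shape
(3, 2, 3)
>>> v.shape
(3, 23, 3)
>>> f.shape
(17, 3)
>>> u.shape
(5, 5)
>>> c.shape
(3, 2, 23)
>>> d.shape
(2, 3, 23)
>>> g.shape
(3, 23)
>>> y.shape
(5, 5)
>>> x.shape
(3, 3, 2)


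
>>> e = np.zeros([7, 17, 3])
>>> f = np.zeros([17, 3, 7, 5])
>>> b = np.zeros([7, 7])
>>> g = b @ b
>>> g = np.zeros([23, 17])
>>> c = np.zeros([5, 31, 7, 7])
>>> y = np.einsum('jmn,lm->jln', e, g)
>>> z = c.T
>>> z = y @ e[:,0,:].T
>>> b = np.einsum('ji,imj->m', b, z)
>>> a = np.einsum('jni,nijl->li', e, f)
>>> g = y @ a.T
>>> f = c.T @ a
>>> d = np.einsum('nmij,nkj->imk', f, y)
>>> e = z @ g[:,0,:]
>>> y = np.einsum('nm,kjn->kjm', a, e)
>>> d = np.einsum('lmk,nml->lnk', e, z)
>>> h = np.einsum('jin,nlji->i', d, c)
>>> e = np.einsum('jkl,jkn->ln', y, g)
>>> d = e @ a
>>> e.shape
(3, 5)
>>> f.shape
(7, 7, 31, 3)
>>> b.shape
(23,)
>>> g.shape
(7, 23, 5)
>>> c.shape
(5, 31, 7, 7)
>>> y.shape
(7, 23, 3)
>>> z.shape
(7, 23, 7)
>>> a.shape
(5, 3)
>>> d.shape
(3, 3)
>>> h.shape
(7,)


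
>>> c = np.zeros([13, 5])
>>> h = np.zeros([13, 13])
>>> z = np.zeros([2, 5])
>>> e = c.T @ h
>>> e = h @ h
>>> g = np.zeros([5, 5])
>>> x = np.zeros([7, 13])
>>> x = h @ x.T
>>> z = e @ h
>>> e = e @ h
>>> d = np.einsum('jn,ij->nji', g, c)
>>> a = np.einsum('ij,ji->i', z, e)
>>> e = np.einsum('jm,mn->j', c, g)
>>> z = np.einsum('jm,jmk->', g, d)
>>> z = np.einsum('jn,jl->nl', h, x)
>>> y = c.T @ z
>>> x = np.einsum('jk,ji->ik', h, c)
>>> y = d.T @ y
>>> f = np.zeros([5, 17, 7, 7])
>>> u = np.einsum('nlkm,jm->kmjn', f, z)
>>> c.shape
(13, 5)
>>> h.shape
(13, 13)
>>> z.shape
(13, 7)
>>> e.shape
(13,)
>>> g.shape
(5, 5)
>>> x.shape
(5, 13)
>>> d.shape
(5, 5, 13)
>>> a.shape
(13,)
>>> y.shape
(13, 5, 7)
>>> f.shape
(5, 17, 7, 7)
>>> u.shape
(7, 7, 13, 5)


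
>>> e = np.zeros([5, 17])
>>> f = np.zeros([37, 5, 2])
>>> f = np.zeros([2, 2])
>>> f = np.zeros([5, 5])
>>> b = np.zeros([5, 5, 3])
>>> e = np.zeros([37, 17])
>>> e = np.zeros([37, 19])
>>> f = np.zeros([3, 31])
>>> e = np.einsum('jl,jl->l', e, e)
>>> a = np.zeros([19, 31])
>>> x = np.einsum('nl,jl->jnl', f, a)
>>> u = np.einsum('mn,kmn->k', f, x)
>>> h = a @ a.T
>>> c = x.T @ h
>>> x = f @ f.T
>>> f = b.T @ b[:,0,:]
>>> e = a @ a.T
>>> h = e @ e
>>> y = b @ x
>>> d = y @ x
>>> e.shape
(19, 19)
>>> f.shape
(3, 5, 3)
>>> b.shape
(5, 5, 3)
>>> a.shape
(19, 31)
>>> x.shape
(3, 3)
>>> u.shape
(19,)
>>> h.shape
(19, 19)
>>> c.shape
(31, 3, 19)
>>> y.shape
(5, 5, 3)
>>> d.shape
(5, 5, 3)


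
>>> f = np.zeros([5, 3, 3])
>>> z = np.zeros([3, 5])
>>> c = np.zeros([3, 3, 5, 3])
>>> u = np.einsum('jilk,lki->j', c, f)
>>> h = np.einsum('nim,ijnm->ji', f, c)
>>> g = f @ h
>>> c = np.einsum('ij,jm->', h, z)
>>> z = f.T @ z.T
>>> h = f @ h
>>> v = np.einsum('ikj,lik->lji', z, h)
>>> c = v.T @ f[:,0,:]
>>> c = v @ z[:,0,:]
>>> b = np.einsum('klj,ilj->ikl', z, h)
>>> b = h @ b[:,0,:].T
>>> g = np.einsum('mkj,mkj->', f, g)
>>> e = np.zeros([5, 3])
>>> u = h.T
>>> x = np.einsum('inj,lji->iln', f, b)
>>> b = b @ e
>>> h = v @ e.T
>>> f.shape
(5, 3, 3)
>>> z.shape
(3, 3, 3)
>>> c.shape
(5, 3, 3)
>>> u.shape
(3, 3, 5)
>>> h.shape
(5, 3, 5)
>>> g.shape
()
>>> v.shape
(5, 3, 3)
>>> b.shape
(5, 3, 3)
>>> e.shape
(5, 3)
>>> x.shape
(5, 5, 3)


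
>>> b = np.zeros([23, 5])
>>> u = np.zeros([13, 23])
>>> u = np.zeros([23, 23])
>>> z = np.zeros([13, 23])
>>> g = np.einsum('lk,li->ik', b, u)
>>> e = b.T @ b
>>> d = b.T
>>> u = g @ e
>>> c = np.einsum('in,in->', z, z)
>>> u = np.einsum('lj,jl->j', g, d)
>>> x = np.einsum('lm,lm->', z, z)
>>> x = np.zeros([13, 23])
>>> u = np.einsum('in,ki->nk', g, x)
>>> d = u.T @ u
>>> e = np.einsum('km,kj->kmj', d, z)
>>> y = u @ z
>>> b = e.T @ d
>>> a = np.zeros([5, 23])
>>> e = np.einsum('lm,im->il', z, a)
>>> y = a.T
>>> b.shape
(23, 13, 13)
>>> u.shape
(5, 13)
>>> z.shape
(13, 23)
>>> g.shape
(23, 5)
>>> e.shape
(5, 13)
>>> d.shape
(13, 13)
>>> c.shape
()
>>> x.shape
(13, 23)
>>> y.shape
(23, 5)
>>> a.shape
(5, 23)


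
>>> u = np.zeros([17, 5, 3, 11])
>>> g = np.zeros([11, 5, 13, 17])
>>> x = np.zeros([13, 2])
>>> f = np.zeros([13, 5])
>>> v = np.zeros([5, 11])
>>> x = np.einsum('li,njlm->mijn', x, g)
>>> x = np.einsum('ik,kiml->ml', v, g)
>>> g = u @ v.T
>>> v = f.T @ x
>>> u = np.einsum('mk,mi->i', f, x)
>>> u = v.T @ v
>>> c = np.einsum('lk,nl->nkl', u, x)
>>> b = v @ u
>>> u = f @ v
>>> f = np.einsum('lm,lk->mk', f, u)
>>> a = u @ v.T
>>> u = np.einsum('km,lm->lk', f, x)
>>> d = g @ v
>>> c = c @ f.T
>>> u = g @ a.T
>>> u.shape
(17, 5, 3, 13)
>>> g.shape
(17, 5, 3, 5)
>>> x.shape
(13, 17)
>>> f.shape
(5, 17)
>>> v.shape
(5, 17)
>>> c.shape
(13, 17, 5)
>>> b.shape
(5, 17)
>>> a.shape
(13, 5)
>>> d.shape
(17, 5, 3, 17)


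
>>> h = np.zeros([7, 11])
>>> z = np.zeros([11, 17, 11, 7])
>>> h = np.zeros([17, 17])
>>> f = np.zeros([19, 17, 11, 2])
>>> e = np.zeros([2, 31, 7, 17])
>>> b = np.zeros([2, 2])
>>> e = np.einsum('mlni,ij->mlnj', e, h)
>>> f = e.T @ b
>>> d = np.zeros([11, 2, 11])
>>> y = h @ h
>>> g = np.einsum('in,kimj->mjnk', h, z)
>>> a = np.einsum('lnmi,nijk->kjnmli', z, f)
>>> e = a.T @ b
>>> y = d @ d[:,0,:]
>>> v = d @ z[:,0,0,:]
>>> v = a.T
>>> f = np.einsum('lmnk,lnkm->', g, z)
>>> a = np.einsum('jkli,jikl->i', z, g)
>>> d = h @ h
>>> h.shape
(17, 17)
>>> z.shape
(11, 17, 11, 7)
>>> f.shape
()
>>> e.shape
(7, 11, 11, 17, 31, 2)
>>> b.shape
(2, 2)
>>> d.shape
(17, 17)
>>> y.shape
(11, 2, 11)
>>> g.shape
(11, 7, 17, 11)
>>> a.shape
(7,)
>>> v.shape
(7, 11, 11, 17, 31, 2)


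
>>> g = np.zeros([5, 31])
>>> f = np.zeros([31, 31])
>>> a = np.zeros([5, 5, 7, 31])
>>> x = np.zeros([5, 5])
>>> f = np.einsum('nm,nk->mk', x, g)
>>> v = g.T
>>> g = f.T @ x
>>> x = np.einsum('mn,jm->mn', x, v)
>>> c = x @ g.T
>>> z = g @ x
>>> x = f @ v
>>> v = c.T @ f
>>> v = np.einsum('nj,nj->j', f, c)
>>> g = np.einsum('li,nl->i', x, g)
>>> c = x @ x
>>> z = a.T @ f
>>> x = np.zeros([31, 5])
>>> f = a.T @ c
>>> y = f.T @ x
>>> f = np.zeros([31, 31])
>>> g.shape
(5,)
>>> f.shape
(31, 31)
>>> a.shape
(5, 5, 7, 31)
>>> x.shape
(31, 5)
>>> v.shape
(31,)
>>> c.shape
(5, 5)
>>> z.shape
(31, 7, 5, 31)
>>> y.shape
(5, 5, 7, 5)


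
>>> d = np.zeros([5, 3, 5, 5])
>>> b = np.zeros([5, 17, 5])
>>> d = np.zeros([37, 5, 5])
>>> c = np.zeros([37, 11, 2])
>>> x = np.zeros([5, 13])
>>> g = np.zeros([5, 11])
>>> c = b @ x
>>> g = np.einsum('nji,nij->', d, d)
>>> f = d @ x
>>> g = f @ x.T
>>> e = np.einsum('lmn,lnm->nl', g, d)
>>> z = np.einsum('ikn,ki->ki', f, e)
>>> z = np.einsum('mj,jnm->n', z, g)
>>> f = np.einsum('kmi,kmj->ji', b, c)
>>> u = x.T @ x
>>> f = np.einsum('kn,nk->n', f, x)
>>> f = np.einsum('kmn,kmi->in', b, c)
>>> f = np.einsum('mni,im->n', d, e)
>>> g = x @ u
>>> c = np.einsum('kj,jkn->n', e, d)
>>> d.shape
(37, 5, 5)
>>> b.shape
(5, 17, 5)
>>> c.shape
(5,)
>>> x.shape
(5, 13)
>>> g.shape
(5, 13)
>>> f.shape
(5,)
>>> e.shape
(5, 37)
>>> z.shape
(5,)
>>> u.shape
(13, 13)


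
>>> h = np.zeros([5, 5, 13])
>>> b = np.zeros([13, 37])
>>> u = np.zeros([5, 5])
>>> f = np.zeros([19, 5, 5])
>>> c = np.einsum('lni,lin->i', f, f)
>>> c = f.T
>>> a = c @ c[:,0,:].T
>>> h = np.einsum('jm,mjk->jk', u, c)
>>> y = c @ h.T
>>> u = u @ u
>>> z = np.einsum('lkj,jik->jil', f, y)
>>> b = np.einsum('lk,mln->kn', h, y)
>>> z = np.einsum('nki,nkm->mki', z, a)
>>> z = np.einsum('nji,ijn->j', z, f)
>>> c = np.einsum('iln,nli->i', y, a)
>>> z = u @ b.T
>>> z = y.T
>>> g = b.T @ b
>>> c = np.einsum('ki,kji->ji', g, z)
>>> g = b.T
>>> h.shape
(5, 19)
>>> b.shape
(19, 5)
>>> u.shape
(5, 5)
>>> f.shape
(19, 5, 5)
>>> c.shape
(5, 5)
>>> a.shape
(5, 5, 5)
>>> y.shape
(5, 5, 5)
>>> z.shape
(5, 5, 5)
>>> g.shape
(5, 19)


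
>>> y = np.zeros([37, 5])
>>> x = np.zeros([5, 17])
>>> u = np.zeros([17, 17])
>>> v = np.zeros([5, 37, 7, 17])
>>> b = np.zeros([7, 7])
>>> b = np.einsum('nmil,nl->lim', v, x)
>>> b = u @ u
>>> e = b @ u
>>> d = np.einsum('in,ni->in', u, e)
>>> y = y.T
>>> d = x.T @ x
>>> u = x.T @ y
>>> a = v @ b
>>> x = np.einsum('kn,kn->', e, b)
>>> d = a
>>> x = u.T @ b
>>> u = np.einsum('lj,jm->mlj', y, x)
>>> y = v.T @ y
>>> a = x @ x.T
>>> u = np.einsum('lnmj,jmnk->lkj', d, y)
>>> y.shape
(17, 7, 37, 37)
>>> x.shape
(37, 17)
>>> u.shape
(5, 37, 17)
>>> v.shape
(5, 37, 7, 17)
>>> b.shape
(17, 17)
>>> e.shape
(17, 17)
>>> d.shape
(5, 37, 7, 17)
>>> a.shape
(37, 37)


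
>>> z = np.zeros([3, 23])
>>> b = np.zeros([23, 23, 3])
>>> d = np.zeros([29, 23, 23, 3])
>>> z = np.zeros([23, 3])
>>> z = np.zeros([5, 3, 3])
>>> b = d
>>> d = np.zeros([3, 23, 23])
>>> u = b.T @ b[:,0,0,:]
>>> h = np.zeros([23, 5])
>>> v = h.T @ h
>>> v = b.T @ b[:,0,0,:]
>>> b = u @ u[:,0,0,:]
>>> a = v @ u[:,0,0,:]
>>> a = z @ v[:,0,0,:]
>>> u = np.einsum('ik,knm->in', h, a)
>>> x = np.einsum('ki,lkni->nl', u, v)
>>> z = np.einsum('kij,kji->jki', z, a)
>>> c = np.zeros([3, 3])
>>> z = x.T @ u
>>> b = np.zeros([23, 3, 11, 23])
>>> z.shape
(3, 3)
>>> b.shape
(23, 3, 11, 23)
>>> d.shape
(3, 23, 23)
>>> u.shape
(23, 3)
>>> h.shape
(23, 5)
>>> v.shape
(3, 23, 23, 3)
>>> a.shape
(5, 3, 3)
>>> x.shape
(23, 3)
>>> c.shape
(3, 3)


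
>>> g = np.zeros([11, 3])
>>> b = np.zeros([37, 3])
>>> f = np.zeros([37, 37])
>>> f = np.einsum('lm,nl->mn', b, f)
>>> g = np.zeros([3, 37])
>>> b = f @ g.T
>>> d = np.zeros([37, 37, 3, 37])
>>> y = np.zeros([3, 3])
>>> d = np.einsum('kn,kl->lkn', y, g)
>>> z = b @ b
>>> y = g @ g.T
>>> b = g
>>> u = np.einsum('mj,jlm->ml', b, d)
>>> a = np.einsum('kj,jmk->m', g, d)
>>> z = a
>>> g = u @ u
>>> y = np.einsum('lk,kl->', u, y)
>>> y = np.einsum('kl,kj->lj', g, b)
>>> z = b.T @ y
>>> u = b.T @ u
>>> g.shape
(3, 3)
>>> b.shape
(3, 37)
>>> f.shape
(3, 37)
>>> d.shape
(37, 3, 3)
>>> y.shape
(3, 37)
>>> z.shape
(37, 37)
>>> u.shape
(37, 3)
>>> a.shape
(3,)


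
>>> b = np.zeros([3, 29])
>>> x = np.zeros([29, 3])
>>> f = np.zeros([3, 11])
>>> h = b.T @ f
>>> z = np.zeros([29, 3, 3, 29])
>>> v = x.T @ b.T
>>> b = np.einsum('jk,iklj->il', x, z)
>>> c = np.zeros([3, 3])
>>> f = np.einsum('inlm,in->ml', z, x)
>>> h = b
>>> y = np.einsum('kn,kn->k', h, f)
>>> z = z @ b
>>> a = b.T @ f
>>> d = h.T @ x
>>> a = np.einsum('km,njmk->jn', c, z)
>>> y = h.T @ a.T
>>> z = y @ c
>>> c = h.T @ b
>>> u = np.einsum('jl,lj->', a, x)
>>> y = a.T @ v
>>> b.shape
(29, 3)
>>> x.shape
(29, 3)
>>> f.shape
(29, 3)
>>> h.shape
(29, 3)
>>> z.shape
(3, 3)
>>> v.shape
(3, 3)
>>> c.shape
(3, 3)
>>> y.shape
(29, 3)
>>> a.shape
(3, 29)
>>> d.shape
(3, 3)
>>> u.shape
()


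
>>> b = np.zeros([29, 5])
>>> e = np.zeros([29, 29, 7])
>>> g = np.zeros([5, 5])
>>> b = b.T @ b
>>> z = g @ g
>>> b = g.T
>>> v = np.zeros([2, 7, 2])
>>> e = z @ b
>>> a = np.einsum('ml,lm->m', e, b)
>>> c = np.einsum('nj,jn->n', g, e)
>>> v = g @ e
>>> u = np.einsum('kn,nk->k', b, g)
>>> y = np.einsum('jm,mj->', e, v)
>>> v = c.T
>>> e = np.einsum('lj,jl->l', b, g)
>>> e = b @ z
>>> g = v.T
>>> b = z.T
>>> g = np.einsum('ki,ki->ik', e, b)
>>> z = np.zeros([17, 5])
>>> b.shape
(5, 5)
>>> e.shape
(5, 5)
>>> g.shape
(5, 5)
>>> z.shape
(17, 5)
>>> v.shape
(5,)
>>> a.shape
(5,)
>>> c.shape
(5,)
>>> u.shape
(5,)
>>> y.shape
()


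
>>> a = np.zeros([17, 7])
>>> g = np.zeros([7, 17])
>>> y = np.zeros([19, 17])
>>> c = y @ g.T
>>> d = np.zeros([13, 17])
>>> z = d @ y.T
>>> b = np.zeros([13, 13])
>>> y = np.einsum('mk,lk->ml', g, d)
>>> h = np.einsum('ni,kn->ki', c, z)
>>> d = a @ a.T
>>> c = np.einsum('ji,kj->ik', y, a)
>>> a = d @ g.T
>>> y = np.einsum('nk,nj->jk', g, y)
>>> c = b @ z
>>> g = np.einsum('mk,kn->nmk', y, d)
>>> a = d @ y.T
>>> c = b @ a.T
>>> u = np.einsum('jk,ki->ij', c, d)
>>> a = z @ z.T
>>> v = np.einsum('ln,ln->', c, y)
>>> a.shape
(13, 13)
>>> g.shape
(17, 13, 17)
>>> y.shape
(13, 17)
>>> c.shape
(13, 17)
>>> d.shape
(17, 17)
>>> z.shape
(13, 19)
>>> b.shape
(13, 13)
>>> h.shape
(13, 7)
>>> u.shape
(17, 13)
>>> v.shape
()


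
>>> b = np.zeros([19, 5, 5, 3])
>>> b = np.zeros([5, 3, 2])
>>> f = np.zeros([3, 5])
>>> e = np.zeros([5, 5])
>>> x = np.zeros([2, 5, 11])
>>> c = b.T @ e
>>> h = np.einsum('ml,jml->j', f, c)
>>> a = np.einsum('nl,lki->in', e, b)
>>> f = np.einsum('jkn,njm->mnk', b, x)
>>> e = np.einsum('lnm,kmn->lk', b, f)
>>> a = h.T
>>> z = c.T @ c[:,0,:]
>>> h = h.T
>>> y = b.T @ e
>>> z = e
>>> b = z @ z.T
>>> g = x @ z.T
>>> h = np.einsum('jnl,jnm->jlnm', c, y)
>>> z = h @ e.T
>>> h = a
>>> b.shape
(5, 5)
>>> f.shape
(11, 2, 3)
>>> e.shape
(5, 11)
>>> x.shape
(2, 5, 11)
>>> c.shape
(2, 3, 5)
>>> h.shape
(2,)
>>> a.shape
(2,)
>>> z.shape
(2, 5, 3, 5)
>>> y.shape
(2, 3, 11)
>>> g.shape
(2, 5, 5)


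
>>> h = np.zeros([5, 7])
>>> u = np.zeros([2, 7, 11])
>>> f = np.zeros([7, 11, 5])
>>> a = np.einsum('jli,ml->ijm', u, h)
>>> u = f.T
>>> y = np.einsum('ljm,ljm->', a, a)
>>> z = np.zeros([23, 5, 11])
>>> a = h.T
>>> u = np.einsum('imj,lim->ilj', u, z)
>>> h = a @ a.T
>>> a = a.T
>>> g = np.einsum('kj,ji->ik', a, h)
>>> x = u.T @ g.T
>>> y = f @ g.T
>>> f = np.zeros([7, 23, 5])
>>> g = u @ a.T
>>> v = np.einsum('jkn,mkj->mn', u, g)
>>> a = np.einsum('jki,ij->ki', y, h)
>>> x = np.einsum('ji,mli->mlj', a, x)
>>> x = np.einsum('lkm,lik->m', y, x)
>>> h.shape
(7, 7)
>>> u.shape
(5, 23, 7)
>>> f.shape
(7, 23, 5)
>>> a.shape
(11, 7)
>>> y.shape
(7, 11, 7)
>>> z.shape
(23, 5, 11)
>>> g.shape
(5, 23, 5)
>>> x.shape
(7,)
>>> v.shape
(5, 7)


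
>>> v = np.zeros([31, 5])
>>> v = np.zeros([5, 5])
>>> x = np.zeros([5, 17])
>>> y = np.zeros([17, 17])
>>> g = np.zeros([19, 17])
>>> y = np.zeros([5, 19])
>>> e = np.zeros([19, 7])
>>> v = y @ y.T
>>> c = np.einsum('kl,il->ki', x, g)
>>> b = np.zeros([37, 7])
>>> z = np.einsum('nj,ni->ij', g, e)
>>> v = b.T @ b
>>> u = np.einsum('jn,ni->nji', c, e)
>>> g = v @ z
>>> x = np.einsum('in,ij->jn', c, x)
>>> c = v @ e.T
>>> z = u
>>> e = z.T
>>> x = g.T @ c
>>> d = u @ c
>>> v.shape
(7, 7)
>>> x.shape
(17, 19)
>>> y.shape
(5, 19)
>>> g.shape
(7, 17)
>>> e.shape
(7, 5, 19)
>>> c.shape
(7, 19)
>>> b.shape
(37, 7)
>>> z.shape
(19, 5, 7)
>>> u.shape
(19, 5, 7)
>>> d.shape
(19, 5, 19)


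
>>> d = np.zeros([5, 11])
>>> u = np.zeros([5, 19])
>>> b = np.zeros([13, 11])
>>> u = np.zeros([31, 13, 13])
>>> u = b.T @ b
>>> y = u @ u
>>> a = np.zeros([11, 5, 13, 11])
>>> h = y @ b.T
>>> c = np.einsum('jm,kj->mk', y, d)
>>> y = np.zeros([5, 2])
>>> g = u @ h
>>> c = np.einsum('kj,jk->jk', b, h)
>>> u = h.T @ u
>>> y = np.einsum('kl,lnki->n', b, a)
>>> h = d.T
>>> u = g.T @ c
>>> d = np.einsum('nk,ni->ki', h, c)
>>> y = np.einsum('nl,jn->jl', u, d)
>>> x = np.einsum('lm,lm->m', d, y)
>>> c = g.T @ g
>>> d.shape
(5, 13)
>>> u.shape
(13, 13)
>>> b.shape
(13, 11)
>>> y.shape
(5, 13)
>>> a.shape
(11, 5, 13, 11)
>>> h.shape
(11, 5)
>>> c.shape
(13, 13)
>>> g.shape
(11, 13)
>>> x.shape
(13,)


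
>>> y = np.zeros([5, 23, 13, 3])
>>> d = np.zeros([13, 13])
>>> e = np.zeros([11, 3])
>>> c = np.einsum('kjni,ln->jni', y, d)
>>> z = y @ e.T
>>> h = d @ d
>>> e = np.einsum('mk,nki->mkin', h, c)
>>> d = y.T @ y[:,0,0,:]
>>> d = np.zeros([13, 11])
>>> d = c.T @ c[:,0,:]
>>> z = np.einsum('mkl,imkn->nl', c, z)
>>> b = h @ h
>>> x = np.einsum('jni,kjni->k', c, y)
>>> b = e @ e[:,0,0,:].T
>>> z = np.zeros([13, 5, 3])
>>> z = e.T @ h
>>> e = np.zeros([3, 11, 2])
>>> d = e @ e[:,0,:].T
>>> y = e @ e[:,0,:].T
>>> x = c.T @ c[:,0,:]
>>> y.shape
(3, 11, 3)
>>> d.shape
(3, 11, 3)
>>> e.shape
(3, 11, 2)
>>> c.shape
(23, 13, 3)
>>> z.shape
(23, 3, 13, 13)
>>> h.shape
(13, 13)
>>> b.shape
(13, 13, 3, 13)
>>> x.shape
(3, 13, 3)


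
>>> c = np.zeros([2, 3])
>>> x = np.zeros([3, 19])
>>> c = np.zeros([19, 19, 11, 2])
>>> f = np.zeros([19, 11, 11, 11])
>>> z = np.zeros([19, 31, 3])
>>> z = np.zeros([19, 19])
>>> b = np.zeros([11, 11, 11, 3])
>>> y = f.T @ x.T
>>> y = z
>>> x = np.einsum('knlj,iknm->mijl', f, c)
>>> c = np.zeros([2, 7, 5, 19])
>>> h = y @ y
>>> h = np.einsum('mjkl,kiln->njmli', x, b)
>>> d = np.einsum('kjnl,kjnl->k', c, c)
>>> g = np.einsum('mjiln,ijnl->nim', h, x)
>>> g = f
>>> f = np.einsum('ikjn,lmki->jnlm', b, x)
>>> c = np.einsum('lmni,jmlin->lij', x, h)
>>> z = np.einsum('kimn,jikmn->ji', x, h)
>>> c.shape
(2, 11, 3)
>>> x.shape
(2, 19, 11, 11)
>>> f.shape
(11, 3, 2, 19)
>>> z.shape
(3, 19)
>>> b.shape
(11, 11, 11, 3)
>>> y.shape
(19, 19)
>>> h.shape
(3, 19, 2, 11, 11)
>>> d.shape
(2,)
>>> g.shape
(19, 11, 11, 11)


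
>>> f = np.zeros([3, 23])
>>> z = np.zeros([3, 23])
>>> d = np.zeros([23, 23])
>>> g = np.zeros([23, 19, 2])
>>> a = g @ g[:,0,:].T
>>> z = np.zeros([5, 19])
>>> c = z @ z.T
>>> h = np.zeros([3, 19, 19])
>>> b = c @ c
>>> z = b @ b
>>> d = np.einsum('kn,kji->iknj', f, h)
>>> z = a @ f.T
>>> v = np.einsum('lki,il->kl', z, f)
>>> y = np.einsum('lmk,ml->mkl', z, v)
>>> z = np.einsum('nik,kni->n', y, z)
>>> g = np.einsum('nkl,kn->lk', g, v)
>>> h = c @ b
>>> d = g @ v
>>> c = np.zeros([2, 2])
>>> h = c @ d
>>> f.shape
(3, 23)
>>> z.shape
(19,)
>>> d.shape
(2, 23)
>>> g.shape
(2, 19)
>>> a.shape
(23, 19, 23)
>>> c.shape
(2, 2)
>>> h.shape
(2, 23)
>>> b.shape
(5, 5)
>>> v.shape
(19, 23)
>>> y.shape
(19, 3, 23)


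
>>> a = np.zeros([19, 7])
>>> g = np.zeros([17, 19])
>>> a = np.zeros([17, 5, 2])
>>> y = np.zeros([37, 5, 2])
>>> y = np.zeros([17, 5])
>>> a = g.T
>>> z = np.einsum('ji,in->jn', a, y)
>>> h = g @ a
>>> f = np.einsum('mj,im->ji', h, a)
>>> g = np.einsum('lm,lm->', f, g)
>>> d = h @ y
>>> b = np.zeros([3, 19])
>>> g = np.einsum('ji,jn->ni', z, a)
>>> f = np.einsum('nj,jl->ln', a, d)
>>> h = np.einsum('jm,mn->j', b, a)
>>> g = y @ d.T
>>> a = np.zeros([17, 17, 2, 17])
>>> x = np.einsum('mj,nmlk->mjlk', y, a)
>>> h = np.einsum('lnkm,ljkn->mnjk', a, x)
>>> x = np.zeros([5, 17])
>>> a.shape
(17, 17, 2, 17)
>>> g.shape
(17, 17)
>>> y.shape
(17, 5)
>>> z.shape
(19, 5)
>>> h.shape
(17, 17, 5, 2)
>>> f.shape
(5, 19)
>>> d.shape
(17, 5)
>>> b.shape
(3, 19)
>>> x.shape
(5, 17)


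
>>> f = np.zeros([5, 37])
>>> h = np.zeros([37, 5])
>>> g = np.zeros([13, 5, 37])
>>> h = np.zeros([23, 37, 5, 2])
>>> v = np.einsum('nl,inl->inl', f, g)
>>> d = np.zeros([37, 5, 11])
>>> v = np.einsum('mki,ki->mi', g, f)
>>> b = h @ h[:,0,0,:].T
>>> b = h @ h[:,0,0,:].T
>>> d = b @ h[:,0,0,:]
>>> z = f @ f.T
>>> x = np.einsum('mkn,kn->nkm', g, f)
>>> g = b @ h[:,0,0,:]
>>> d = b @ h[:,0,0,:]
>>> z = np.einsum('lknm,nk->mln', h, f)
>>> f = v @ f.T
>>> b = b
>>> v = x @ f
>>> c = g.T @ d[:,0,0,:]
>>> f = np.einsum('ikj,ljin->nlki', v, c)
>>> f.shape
(2, 2, 5, 37)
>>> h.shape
(23, 37, 5, 2)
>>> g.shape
(23, 37, 5, 2)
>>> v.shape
(37, 5, 5)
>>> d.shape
(23, 37, 5, 2)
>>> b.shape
(23, 37, 5, 23)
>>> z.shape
(2, 23, 5)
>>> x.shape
(37, 5, 13)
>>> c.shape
(2, 5, 37, 2)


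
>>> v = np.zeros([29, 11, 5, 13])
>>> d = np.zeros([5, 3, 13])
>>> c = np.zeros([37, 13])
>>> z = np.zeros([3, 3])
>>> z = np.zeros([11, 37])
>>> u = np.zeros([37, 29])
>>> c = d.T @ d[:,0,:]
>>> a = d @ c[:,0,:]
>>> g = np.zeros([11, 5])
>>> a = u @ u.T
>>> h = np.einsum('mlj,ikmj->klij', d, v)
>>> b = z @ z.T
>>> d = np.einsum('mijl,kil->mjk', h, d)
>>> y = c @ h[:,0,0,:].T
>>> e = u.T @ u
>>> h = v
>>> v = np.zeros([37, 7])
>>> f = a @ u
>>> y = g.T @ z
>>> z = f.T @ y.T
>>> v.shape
(37, 7)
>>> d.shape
(11, 29, 5)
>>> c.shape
(13, 3, 13)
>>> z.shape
(29, 5)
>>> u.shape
(37, 29)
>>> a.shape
(37, 37)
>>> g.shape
(11, 5)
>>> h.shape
(29, 11, 5, 13)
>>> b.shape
(11, 11)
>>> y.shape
(5, 37)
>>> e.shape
(29, 29)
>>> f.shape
(37, 29)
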